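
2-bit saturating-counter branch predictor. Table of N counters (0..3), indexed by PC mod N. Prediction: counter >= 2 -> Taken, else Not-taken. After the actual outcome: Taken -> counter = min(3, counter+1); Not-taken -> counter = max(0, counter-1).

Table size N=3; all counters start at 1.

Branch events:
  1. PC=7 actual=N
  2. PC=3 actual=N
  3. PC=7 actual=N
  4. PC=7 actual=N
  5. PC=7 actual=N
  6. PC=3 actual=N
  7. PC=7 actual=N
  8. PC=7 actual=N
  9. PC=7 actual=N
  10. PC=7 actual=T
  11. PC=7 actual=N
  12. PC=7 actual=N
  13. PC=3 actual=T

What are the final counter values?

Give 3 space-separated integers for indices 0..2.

Answer: 1 0 1

Derivation:
Ev 1: PC=7 idx=1 pred=N actual=N -> ctr[1]=0
Ev 2: PC=3 idx=0 pred=N actual=N -> ctr[0]=0
Ev 3: PC=7 idx=1 pred=N actual=N -> ctr[1]=0
Ev 4: PC=7 idx=1 pred=N actual=N -> ctr[1]=0
Ev 5: PC=7 idx=1 pred=N actual=N -> ctr[1]=0
Ev 6: PC=3 idx=0 pred=N actual=N -> ctr[0]=0
Ev 7: PC=7 idx=1 pred=N actual=N -> ctr[1]=0
Ev 8: PC=7 idx=1 pred=N actual=N -> ctr[1]=0
Ev 9: PC=7 idx=1 pred=N actual=N -> ctr[1]=0
Ev 10: PC=7 idx=1 pred=N actual=T -> ctr[1]=1
Ev 11: PC=7 idx=1 pred=N actual=N -> ctr[1]=0
Ev 12: PC=7 idx=1 pred=N actual=N -> ctr[1]=0
Ev 13: PC=3 idx=0 pred=N actual=T -> ctr[0]=1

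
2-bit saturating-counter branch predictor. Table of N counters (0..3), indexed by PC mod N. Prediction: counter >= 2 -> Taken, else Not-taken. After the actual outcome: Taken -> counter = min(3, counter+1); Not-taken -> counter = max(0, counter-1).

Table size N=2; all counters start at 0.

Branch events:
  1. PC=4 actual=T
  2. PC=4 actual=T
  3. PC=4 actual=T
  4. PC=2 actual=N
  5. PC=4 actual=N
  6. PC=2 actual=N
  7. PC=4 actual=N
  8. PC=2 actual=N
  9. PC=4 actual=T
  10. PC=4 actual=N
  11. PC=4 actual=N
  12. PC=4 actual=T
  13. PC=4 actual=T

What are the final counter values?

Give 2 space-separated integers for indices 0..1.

Answer: 2 0

Derivation:
Ev 1: PC=4 idx=0 pred=N actual=T -> ctr[0]=1
Ev 2: PC=4 idx=0 pred=N actual=T -> ctr[0]=2
Ev 3: PC=4 idx=0 pred=T actual=T -> ctr[0]=3
Ev 4: PC=2 idx=0 pred=T actual=N -> ctr[0]=2
Ev 5: PC=4 idx=0 pred=T actual=N -> ctr[0]=1
Ev 6: PC=2 idx=0 pred=N actual=N -> ctr[0]=0
Ev 7: PC=4 idx=0 pred=N actual=N -> ctr[0]=0
Ev 8: PC=2 idx=0 pred=N actual=N -> ctr[0]=0
Ev 9: PC=4 idx=0 pred=N actual=T -> ctr[0]=1
Ev 10: PC=4 idx=0 pred=N actual=N -> ctr[0]=0
Ev 11: PC=4 idx=0 pred=N actual=N -> ctr[0]=0
Ev 12: PC=4 idx=0 pred=N actual=T -> ctr[0]=1
Ev 13: PC=4 idx=0 pred=N actual=T -> ctr[0]=2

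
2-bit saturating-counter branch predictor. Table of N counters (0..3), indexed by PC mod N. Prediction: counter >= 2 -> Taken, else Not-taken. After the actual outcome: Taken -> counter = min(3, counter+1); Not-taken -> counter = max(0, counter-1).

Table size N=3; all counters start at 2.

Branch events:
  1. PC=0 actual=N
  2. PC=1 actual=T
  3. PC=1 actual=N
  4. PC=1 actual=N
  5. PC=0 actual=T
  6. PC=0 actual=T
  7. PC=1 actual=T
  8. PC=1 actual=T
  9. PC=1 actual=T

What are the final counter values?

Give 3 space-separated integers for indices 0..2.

Answer: 3 3 2

Derivation:
Ev 1: PC=0 idx=0 pred=T actual=N -> ctr[0]=1
Ev 2: PC=1 idx=1 pred=T actual=T -> ctr[1]=3
Ev 3: PC=1 idx=1 pred=T actual=N -> ctr[1]=2
Ev 4: PC=1 idx=1 pred=T actual=N -> ctr[1]=1
Ev 5: PC=0 idx=0 pred=N actual=T -> ctr[0]=2
Ev 6: PC=0 idx=0 pred=T actual=T -> ctr[0]=3
Ev 7: PC=1 idx=1 pred=N actual=T -> ctr[1]=2
Ev 8: PC=1 idx=1 pred=T actual=T -> ctr[1]=3
Ev 9: PC=1 idx=1 pred=T actual=T -> ctr[1]=3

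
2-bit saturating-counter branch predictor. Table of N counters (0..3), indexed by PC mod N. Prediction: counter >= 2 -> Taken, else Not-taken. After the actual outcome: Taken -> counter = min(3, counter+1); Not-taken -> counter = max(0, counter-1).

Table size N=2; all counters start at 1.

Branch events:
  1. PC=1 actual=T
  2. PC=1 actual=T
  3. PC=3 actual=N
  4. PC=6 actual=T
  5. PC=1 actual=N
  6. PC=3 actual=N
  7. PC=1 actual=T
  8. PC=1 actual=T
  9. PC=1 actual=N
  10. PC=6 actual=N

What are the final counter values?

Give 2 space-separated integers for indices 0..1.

Answer: 1 1

Derivation:
Ev 1: PC=1 idx=1 pred=N actual=T -> ctr[1]=2
Ev 2: PC=1 idx=1 pred=T actual=T -> ctr[1]=3
Ev 3: PC=3 idx=1 pred=T actual=N -> ctr[1]=2
Ev 4: PC=6 idx=0 pred=N actual=T -> ctr[0]=2
Ev 5: PC=1 idx=1 pred=T actual=N -> ctr[1]=1
Ev 6: PC=3 idx=1 pred=N actual=N -> ctr[1]=0
Ev 7: PC=1 idx=1 pred=N actual=T -> ctr[1]=1
Ev 8: PC=1 idx=1 pred=N actual=T -> ctr[1]=2
Ev 9: PC=1 idx=1 pred=T actual=N -> ctr[1]=1
Ev 10: PC=6 idx=0 pred=T actual=N -> ctr[0]=1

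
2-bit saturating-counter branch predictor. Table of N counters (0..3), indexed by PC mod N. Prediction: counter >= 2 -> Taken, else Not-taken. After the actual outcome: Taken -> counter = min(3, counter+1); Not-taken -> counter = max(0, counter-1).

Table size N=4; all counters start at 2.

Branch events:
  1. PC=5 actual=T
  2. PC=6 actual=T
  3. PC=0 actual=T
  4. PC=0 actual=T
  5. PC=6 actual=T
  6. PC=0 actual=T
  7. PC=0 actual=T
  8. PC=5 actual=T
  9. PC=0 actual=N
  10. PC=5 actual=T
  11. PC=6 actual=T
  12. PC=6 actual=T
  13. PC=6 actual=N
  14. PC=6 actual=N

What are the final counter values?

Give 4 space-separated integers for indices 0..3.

Answer: 2 3 1 2

Derivation:
Ev 1: PC=5 idx=1 pred=T actual=T -> ctr[1]=3
Ev 2: PC=6 idx=2 pred=T actual=T -> ctr[2]=3
Ev 3: PC=0 idx=0 pred=T actual=T -> ctr[0]=3
Ev 4: PC=0 idx=0 pred=T actual=T -> ctr[0]=3
Ev 5: PC=6 idx=2 pred=T actual=T -> ctr[2]=3
Ev 6: PC=0 idx=0 pred=T actual=T -> ctr[0]=3
Ev 7: PC=0 idx=0 pred=T actual=T -> ctr[0]=3
Ev 8: PC=5 idx=1 pred=T actual=T -> ctr[1]=3
Ev 9: PC=0 idx=0 pred=T actual=N -> ctr[0]=2
Ev 10: PC=5 idx=1 pred=T actual=T -> ctr[1]=3
Ev 11: PC=6 idx=2 pred=T actual=T -> ctr[2]=3
Ev 12: PC=6 idx=2 pred=T actual=T -> ctr[2]=3
Ev 13: PC=6 idx=2 pred=T actual=N -> ctr[2]=2
Ev 14: PC=6 idx=2 pred=T actual=N -> ctr[2]=1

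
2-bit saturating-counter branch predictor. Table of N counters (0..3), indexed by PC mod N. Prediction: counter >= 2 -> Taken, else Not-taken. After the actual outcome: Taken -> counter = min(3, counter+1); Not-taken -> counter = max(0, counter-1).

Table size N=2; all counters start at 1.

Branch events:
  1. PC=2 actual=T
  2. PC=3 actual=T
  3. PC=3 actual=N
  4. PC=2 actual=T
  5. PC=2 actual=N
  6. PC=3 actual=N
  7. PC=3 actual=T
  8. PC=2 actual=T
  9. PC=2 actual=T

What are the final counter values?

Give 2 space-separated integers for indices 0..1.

Answer: 3 1

Derivation:
Ev 1: PC=2 idx=0 pred=N actual=T -> ctr[0]=2
Ev 2: PC=3 idx=1 pred=N actual=T -> ctr[1]=2
Ev 3: PC=3 idx=1 pred=T actual=N -> ctr[1]=1
Ev 4: PC=2 idx=0 pred=T actual=T -> ctr[0]=3
Ev 5: PC=2 idx=0 pred=T actual=N -> ctr[0]=2
Ev 6: PC=3 idx=1 pred=N actual=N -> ctr[1]=0
Ev 7: PC=3 idx=1 pred=N actual=T -> ctr[1]=1
Ev 8: PC=2 idx=0 pred=T actual=T -> ctr[0]=3
Ev 9: PC=2 idx=0 pred=T actual=T -> ctr[0]=3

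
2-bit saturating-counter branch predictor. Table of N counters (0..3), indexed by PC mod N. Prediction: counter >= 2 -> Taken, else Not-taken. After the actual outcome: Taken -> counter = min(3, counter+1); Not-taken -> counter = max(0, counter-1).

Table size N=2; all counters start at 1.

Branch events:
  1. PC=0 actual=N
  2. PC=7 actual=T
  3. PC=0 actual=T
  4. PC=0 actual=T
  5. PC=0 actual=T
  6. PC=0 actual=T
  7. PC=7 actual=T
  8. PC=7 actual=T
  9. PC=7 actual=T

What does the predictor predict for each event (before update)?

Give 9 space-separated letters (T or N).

Ev 1: PC=0 idx=0 pred=N actual=N -> ctr[0]=0
Ev 2: PC=7 idx=1 pred=N actual=T -> ctr[1]=2
Ev 3: PC=0 idx=0 pred=N actual=T -> ctr[0]=1
Ev 4: PC=0 idx=0 pred=N actual=T -> ctr[0]=2
Ev 5: PC=0 idx=0 pred=T actual=T -> ctr[0]=3
Ev 6: PC=0 idx=0 pred=T actual=T -> ctr[0]=3
Ev 7: PC=7 idx=1 pred=T actual=T -> ctr[1]=3
Ev 8: PC=7 idx=1 pred=T actual=T -> ctr[1]=3
Ev 9: PC=7 idx=1 pred=T actual=T -> ctr[1]=3

Answer: N N N N T T T T T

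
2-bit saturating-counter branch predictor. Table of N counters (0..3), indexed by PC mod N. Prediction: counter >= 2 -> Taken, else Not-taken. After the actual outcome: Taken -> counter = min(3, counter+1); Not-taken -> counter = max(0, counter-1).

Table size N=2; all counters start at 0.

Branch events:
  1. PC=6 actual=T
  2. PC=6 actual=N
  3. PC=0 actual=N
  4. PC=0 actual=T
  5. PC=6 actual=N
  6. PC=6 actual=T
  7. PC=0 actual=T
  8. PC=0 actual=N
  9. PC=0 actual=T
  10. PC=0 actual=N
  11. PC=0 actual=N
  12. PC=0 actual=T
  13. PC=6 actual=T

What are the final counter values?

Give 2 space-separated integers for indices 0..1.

Answer: 2 0

Derivation:
Ev 1: PC=6 idx=0 pred=N actual=T -> ctr[0]=1
Ev 2: PC=6 idx=0 pred=N actual=N -> ctr[0]=0
Ev 3: PC=0 idx=0 pred=N actual=N -> ctr[0]=0
Ev 4: PC=0 idx=0 pred=N actual=T -> ctr[0]=1
Ev 5: PC=6 idx=0 pred=N actual=N -> ctr[0]=0
Ev 6: PC=6 idx=0 pred=N actual=T -> ctr[0]=1
Ev 7: PC=0 idx=0 pred=N actual=T -> ctr[0]=2
Ev 8: PC=0 idx=0 pred=T actual=N -> ctr[0]=1
Ev 9: PC=0 idx=0 pred=N actual=T -> ctr[0]=2
Ev 10: PC=0 idx=0 pred=T actual=N -> ctr[0]=1
Ev 11: PC=0 idx=0 pred=N actual=N -> ctr[0]=0
Ev 12: PC=0 idx=0 pred=N actual=T -> ctr[0]=1
Ev 13: PC=6 idx=0 pred=N actual=T -> ctr[0]=2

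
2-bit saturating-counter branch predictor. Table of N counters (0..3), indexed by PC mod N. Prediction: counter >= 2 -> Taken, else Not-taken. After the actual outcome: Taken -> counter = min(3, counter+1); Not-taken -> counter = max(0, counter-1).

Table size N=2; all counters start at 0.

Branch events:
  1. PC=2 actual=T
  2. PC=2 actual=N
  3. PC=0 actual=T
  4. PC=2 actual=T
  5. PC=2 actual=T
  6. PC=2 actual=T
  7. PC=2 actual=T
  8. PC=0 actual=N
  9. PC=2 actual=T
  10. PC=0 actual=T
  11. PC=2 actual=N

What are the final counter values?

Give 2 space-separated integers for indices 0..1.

Ev 1: PC=2 idx=0 pred=N actual=T -> ctr[0]=1
Ev 2: PC=2 idx=0 pred=N actual=N -> ctr[0]=0
Ev 3: PC=0 idx=0 pred=N actual=T -> ctr[0]=1
Ev 4: PC=2 idx=0 pred=N actual=T -> ctr[0]=2
Ev 5: PC=2 idx=0 pred=T actual=T -> ctr[0]=3
Ev 6: PC=2 idx=0 pred=T actual=T -> ctr[0]=3
Ev 7: PC=2 idx=0 pred=T actual=T -> ctr[0]=3
Ev 8: PC=0 idx=0 pred=T actual=N -> ctr[0]=2
Ev 9: PC=2 idx=0 pred=T actual=T -> ctr[0]=3
Ev 10: PC=0 idx=0 pred=T actual=T -> ctr[0]=3
Ev 11: PC=2 idx=0 pred=T actual=N -> ctr[0]=2

Answer: 2 0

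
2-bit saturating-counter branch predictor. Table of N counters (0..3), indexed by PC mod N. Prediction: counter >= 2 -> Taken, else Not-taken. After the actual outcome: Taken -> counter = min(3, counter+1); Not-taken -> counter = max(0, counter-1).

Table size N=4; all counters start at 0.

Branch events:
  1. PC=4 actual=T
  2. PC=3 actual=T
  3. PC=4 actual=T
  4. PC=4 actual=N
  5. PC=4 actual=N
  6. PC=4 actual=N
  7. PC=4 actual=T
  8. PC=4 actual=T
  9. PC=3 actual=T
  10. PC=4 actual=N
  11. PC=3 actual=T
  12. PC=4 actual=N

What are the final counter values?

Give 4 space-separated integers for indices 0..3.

Answer: 0 0 0 3

Derivation:
Ev 1: PC=4 idx=0 pred=N actual=T -> ctr[0]=1
Ev 2: PC=3 idx=3 pred=N actual=T -> ctr[3]=1
Ev 3: PC=4 idx=0 pred=N actual=T -> ctr[0]=2
Ev 4: PC=4 idx=0 pred=T actual=N -> ctr[0]=1
Ev 5: PC=4 idx=0 pred=N actual=N -> ctr[0]=0
Ev 6: PC=4 idx=0 pred=N actual=N -> ctr[0]=0
Ev 7: PC=4 idx=0 pred=N actual=T -> ctr[0]=1
Ev 8: PC=4 idx=0 pred=N actual=T -> ctr[0]=2
Ev 9: PC=3 idx=3 pred=N actual=T -> ctr[3]=2
Ev 10: PC=4 idx=0 pred=T actual=N -> ctr[0]=1
Ev 11: PC=3 idx=3 pred=T actual=T -> ctr[3]=3
Ev 12: PC=4 idx=0 pred=N actual=N -> ctr[0]=0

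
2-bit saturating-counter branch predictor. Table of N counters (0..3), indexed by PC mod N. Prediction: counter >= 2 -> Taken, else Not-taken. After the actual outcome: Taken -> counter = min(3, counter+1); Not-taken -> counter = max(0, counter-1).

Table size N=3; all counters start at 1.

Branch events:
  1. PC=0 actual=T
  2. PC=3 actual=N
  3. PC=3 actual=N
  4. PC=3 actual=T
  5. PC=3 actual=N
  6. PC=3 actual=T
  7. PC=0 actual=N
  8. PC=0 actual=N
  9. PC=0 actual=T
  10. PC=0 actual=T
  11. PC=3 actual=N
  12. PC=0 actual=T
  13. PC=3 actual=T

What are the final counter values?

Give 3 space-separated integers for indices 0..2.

Ev 1: PC=0 idx=0 pred=N actual=T -> ctr[0]=2
Ev 2: PC=3 idx=0 pred=T actual=N -> ctr[0]=1
Ev 3: PC=3 idx=0 pred=N actual=N -> ctr[0]=0
Ev 4: PC=3 idx=0 pred=N actual=T -> ctr[0]=1
Ev 5: PC=3 idx=0 pred=N actual=N -> ctr[0]=0
Ev 6: PC=3 idx=0 pred=N actual=T -> ctr[0]=1
Ev 7: PC=0 idx=0 pred=N actual=N -> ctr[0]=0
Ev 8: PC=0 idx=0 pred=N actual=N -> ctr[0]=0
Ev 9: PC=0 idx=0 pred=N actual=T -> ctr[0]=1
Ev 10: PC=0 idx=0 pred=N actual=T -> ctr[0]=2
Ev 11: PC=3 idx=0 pred=T actual=N -> ctr[0]=1
Ev 12: PC=0 idx=0 pred=N actual=T -> ctr[0]=2
Ev 13: PC=3 idx=0 pred=T actual=T -> ctr[0]=3

Answer: 3 1 1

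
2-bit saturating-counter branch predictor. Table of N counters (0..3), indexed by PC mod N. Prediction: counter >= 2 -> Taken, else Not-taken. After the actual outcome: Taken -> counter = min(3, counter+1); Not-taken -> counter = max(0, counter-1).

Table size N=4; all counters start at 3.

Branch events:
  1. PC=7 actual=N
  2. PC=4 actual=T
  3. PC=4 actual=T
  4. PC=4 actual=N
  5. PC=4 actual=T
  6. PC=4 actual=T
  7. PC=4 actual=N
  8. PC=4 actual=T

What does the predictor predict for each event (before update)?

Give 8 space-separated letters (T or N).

Ev 1: PC=7 idx=3 pred=T actual=N -> ctr[3]=2
Ev 2: PC=4 idx=0 pred=T actual=T -> ctr[0]=3
Ev 3: PC=4 idx=0 pred=T actual=T -> ctr[0]=3
Ev 4: PC=4 idx=0 pred=T actual=N -> ctr[0]=2
Ev 5: PC=4 idx=0 pred=T actual=T -> ctr[0]=3
Ev 6: PC=4 idx=0 pred=T actual=T -> ctr[0]=3
Ev 7: PC=4 idx=0 pred=T actual=N -> ctr[0]=2
Ev 8: PC=4 idx=0 pred=T actual=T -> ctr[0]=3

Answer: T T T T T T T T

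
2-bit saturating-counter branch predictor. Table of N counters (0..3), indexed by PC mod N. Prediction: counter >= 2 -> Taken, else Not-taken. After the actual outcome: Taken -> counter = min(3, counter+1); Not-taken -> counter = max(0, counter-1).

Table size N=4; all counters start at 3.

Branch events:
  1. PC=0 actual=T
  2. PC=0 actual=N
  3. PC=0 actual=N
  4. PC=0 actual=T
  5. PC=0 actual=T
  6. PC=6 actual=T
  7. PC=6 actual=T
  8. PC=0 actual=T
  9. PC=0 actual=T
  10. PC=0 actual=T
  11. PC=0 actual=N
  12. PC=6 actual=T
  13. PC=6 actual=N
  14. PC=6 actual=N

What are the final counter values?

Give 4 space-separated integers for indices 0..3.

Ev 1: PC=0 idx=0 pred=T actual=T -> ctr[0]=3
Ev 2: PC=0 idx=0 pred=T actual=N -> ctr[0]=2
Ev 3: PC=0 idx=0 pred=T actual=N -> ctr[0]=1
Ev 4: PC=0 idx=0 pred=N actual=T -> ctr[0]=2
Ev 5: PC=0 idx=0 pred=T actual=T -> ctr[0]=3
Ev 6: PC=6 idx=2 pred=T actual=T -> ctr[2]=3
Ev 7: PC=6 idx=2 pred=T actual=T -> ctr[2]=3
Ev 8: PC=0 idx=0 pred=T actual=T -> ctr[0]=3
Ev 9: PC=0 idx=0 pred=T actual=T -> ctr[0]=3
Ev 10: PC=0 idx=0 pred=T actual=T -> ctr[0]=3
Ev 11: PC=0 idx=0 pred=T actual=N -> ctr[0]=2
Ev 12: PC=6 idx=2 pred=T actual=T -> ctr[2]=3
Ev 13: PC=6 idx=2 pred=T actual=N -> ctr[2]=2
Ev 14: PC=6 idx=2 pred=T actual=N -> ctr[2]=1

Answer: 2 3 1 3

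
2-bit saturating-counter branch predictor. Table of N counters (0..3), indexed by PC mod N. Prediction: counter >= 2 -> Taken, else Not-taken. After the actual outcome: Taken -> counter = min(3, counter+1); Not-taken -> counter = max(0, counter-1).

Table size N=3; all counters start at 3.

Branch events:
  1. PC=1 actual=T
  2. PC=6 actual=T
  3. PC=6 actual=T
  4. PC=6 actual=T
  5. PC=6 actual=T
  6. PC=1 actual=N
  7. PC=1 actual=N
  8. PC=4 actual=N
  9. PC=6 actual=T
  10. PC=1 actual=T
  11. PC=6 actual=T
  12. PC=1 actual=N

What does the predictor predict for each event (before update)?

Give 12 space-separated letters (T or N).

Ev 1: PC=1 idx=1 pred=T actual=T -> ctr[1]=3
Ev 2: PC=6 idx=0 pred=T actual=T -> ctr[0]=3
Ev 3: PC=6 idx=0 pred=T actual=T -> ctr[0]=3
Ev 4: PC=6 idx=0 pred=T actual=T -> ctr[0]=3
Ev 5: PC=6 idx=0 pred=T actual=T -> ctr[0]=3
Ev 6: PC=1 idx=1 pred=T actual=N -> ctr[1]=2
Ev 7: PC=1 idx=1 pred=T actual=N -> ctr[1]=1
Ev 8: PC=4 idx=1 pred=N actual=N -> ctr[1]=0
Ev 9: PC=6 idx=0 pred=T actual=T -> ctr[0]=3
Ev 10: PC=1 idx=1 pred=N actual=T -> ctr[1]=1
Ev 11: PC=6 idx=0 pred=T actual=T -> ctr[0]=3
Ev 12: PC=1 idx=1 pred=N actual=N -> ctr[1]=0

Answer: T T T T T T T N T N T N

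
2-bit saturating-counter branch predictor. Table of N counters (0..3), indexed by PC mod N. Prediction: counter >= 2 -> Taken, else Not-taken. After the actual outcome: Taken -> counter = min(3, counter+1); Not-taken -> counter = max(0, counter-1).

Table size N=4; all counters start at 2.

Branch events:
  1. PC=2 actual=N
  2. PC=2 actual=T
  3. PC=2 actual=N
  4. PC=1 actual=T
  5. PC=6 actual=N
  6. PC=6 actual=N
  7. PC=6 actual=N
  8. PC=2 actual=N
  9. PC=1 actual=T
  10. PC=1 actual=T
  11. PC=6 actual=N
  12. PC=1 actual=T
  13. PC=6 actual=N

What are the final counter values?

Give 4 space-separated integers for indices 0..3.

Ev 1: PC=2 idx=2 pred=T actual=N -> ctr[2]=1
Ev 2: PC=2 idx=2 pred=N actual=T -> ctr[2]=2
Ev 3: PC=2 idx=2 pred=T actual=N -> ctr[2]=1
Ev 4: PC=1 idx=1 pred=T actual=T -> ctr[1]=3
Ev 5: PC=6 idx=2 pred=N actual=N -> ctr[2]=0
Ev 6: PC=6 idx=2 pred=N actual=N -> ctr[2]=0
Ev 7: PC=6 idx=2 pred=N actual=N -> ctr[2]=0
Ev 8: PC=2 idx=2 pred=N actual=N -> ctr[2]=0
Ev 9: PC=1 idx=1 pred=T actual=T -> ctr[1]=3
Ev 10: PC=1 idx=1 pred=T actual=T -> ctr[1]=3
Ev 11: PC=6 idx=2 pred=N actual=N -> ctr[2]=0
Ev 12: PC=1 idx=1 pred=T actual=T -> ctr[1]=3
Ev 13: PC=6 idx=2 pred=N actual=N -> ctr[2]=0

Answer: 2 3 0 2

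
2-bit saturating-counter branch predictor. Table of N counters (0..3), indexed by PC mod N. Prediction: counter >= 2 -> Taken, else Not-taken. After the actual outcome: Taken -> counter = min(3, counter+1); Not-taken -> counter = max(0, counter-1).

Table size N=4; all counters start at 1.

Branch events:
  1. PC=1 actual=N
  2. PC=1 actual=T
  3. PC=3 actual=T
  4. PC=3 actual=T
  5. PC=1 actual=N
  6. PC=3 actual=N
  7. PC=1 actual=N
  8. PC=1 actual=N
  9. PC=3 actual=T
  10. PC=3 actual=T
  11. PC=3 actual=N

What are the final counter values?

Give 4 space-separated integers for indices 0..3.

Ev 1: PC=1 idx=1 pred=N actual=N -> ctr[1]=0
Ev 2: PC=1 idx=1 pred=N actual=T -> ctr[1]=1
Ev 3: PC=3 idx=3 pred=N actual=T -> ctr[3]=2
Ev 4: PC=3 idx=3 pred=T actual=T -> ctr[3]=3
Ev 5: PC=1 idx=1 pred=N actual=N -> ctr[1]=0
Ev 6: PC=3 idx=3 pred=T actual=N -> ctr[3]=2
Ev 7: PC=1 idx=1 pred=N actual=N -> ctr[1]=0
Ev 8: PC=1 idx=1 pred=N actual=N -> ctr[1]=0
Ev 9: PC=3 idx=3 pred=T actual=T -> ctr[3]=3
Ev 10: PC=3 idx=3 pred=T actual=T -> ctr[3]=3
Ev 11: PC=3 idx=3 pred=T actual=N -> ctr[3]=2

Answer: 1 0 1 2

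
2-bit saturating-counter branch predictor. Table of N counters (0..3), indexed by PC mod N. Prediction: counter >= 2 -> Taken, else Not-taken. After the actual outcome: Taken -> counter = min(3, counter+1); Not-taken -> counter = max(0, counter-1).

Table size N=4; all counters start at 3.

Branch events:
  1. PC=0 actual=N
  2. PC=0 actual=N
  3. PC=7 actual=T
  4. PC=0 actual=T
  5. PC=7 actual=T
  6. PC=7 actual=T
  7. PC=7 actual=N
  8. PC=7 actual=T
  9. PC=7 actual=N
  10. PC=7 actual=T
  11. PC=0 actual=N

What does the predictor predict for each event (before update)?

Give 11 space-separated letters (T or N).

Ev 1: PC=0 idx=0 pred=T actual=N -> ctr[0]=2
Ev 2: PC=0 idx=0 pred=T actual=N -> ctr[0]=1
Ev 3: PC=7 idx=3 pred=T actual=T -> ctr[3]=3
Ev 4: PC=0 idx=0 pred=N actual=T -> ctr[0]=2
Ev 5: PC=7 idx=3 pred=T actual=T -> ctr[3]=3
Ev 6: PC=7 idx=3 pred=T actual=T -> ctr[3]=3
Ev 7: PC=7 idx=3 pred=T actual=N -> ctr[3]=2
Ev 8: PC=7 idx=3 pred=T actual=T -> ctr[3]=3
Ev 9: PC=7 idx=3 pred=T actual=N -> ctr[3]=2
Ev 10: PC=7 idx=3 pred=T actual=T -> ctr[3]=3
Ev 11: PC=0 idx=0 pred=T actual=N -> ctr[0]=1

Answer: T T T N T T T T T T T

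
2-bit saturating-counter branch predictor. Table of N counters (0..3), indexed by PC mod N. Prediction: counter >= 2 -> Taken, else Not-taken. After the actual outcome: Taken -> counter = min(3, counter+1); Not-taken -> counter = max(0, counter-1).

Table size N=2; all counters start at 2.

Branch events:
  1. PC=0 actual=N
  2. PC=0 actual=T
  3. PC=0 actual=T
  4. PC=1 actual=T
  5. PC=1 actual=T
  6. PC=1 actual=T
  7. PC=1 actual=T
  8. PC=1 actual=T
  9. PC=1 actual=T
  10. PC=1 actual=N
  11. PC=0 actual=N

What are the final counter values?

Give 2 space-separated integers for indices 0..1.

Ev 1: PC=0 idx=0 pred=T actual=N -> ctr[0]=1
Ev 2: PC=0 idx=0 pred=N actual=T -> ctr[0]=2
Ev 3: PC=0 idx=0 pred=T actual=T -> ctr[0]=3
Ev 4: PC=1 idx=1 pred=T actual=T -> ctr[1]=3
Ev 5: PC=1 idx=1 pred=T actual=T -> ctr[1]=3
Ev 6: PC=1 idx=1 pred=T actual=T -> ctr[1]=3
Ev 7: PC=1 idx=1 pred=T actual=T -> ctr[1]=3
Ev 8: PC=1 idx=1 pred=T actual=T -> ctr[1]=3
Ev 9: PC=1 idx=1 pred=T actual=T -> ctr[1]=3
Ev 10: PC=1 idx=1 pred=T actual=N -> ctr[1]=2
Ev 11: PC=0 idx=0 pred=T actual=N -> ctr[0]=2

Answer: 2 2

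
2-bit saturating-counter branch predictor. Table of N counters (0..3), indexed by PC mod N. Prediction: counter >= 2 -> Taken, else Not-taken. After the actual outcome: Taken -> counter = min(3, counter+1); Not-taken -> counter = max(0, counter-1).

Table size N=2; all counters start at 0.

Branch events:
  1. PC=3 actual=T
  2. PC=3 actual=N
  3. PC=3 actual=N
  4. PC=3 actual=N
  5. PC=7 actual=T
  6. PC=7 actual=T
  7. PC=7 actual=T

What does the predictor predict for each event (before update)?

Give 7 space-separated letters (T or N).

Answer: N N N N N N T

Derivation:
Ev 1: PC=3 idx=1 pred=N actual=T -> ctr[1]=1
Ev 2: PC=3 idx=1 pred=N actual=N -> ctr[1]=0
Ev 3: PC=3 idx=1 pred=N actual=N -> ctr[1]=0
Ev 4: PC=3 idx=1 pred=N actual=N -> ctr[1]=0
Ev 5: PC=7 idx=1 pred=N actual=T -> ctr[1]=1
Ev 6: PC=7 idx=1 pred=N actual=T -> ctr[1]=2
Ev 7: PC=7 idx=1 pred=T actual=T -> ctr[1]=3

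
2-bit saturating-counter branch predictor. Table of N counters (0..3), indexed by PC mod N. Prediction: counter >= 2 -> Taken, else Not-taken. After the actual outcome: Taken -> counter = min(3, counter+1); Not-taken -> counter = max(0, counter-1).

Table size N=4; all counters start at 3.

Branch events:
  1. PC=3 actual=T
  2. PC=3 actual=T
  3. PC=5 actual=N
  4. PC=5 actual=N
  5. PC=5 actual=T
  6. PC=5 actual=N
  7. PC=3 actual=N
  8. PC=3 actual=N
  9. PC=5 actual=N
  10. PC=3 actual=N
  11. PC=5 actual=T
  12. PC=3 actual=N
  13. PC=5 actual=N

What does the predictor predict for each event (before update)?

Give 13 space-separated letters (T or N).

Answer: T T T T N T T T N N N N N

Derivation:
Ev 1: PC=3 idx=3 pred=T actual=T -> ctr[3]=3
Ev 2: PC=3 idx=3 pred=T actual=T -> ctr[3]=3
Ev 3: PC=5 idx=1 pred=T actual=N -> ctr[1]=2
Ev 4: PC=5 idx=1 pred=T actual=N -> ctr[1]=1
Ev 5: PC=5 idx=1 pred=N actual=T -> ctr[1]=2
Ev 6: PC=5 idx=1 pred=T actual=N -> ctr[1]=1
Ev 7: PC=3 idx=3 pred=T actual=N -> ctr[3]=2
Ev 8: PC=3 idx=3 pred=T actual=N -> ctr[3]=1
Ev 9: PC=5 idx=1 pred=N actual=N -> ctr[1]=0
Ev 10: PC=3 idx=3 pred=N actual=N -> ctr[3]=0
Ev 11: PC=5 idx=1 pred=N actual=T -> ctr[1]=1
Ev 12: PC=3 idx=3 pred=N actual=N -> ctr[3]=0
Ev 13: PC=5 idx=1 pred=N actual=N -> ctr[1]=0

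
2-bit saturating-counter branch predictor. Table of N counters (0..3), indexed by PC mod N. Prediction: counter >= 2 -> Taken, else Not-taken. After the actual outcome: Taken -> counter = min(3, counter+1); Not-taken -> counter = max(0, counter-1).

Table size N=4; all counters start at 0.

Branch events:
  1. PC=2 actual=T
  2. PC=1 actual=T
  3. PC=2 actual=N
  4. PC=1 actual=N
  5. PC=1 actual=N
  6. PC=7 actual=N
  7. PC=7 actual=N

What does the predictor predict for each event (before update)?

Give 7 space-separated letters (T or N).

Answer: N N N N N N N

Derivation:
Ev 1: PC=2 idx=2 pred=N actual=T -> ctr[2]=1
Ev 2: PC=1 idx=1 pred=N actual=T -> ctr[1]=1
Ev 3: PC=2 idx=2 pred=N actual=N -> ctr[2]=0
Ev 4: PC=1 idx=1 pred=N actual=N -> ctr[1]=0
Ev 5: PC=1 idx=1 pred=N actual=N -> ctr[1]=0
Ev 6: PC=7 idx=3 pred=N actual=N -> ctr[3]=0
Ev 7: PC=7 idx=3 pred=N actual=N -> ctr[3]=0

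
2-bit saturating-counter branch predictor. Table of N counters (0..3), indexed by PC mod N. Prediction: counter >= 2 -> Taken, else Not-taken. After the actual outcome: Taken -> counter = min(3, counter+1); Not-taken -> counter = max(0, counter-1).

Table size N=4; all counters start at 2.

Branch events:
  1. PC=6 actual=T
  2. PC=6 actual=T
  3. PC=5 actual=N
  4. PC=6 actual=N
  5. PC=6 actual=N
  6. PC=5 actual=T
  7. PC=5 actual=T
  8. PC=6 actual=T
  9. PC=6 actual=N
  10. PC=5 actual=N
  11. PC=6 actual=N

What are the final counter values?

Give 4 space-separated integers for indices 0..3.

Ev 1: PC=6 idx=2 pred=T actual=T -> ctr[2]=3
Ev 2: PC=6 idx=2 pred=T actual=T -> ctr[2]=3
Ev 3: PC=5 idx=1 pred=T actual=N -> ctr[1]=1
Ev 4: PC=6 idx=2 pred=T actual=N -> ctr[2]=2
Ev 5: PC=6 idx=2 pred=T actual=N -> ctr[2]=1
Ev 6: PC=5 idx=1 pred=N actual=T -> ctr[1]=2
Ev 7: PC=5 idx=1 pred=T actual=T -> ctr[1]=3
Ev 8: PC=6 idx=2 pred=N actual=T -> ctr[2]=2
Ev 9: PC=6 idx=2 pred=T actual=N -> ctr[2]=1
Ev 10: PC=5 idx=1 pred=T actual=N -> ctr[1]=2
Ev 11: PC=6 idx=2 pred=N actual=N -> ctr[2]=0

Answer: 2 2 0 2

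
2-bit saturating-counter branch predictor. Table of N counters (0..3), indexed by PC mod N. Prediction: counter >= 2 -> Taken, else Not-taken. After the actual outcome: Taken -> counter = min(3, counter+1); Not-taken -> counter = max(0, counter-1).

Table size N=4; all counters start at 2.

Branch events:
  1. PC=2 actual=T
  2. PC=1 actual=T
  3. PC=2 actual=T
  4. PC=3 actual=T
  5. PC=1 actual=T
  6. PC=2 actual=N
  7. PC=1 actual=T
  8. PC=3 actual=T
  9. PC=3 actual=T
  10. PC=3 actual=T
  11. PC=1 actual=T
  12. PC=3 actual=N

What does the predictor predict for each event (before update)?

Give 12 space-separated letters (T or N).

Answer: T T T T T T T T T T T T

Derivation:
Ev 1: PC=2 idx=2 pred=T actual=T -> ctr[2]=3
Ev 2: PC=1 idx=1 pred=T actual=T -> ctr[1]=3
Ev 3: PC=2 idx=2 pred=T actual=T -> ctr[2]=3
Ev 4: PC=3 idx=3 pred=T actual=T -> ctr[3]=3
Ev 5: PC=1 idx=1 pred=T actual=T -> ctr[1]=3
Ev 6: PC=2 idx=2 pred=T actual=N -> ctr[2]=2
Ev 7: PC=1 idx=1 pred=T actual=T -> ctr[1]=3
Ev 8: PC=3 idx=3 pred=T actual=T -> ctr[3]=3
Ev 9: PC=3 idx=3 pred=T actual=T -> ctr[3]=3
Ev 10: PC=3 idx=3 pred=T actual=T -> ctr[3]=3
Ev 11: PC=1 idx=1 pred=T actual=T -> ctr[1]=3
Ev 12: PC=3 idx=3 pred=T actual=N -> ctr[3]=2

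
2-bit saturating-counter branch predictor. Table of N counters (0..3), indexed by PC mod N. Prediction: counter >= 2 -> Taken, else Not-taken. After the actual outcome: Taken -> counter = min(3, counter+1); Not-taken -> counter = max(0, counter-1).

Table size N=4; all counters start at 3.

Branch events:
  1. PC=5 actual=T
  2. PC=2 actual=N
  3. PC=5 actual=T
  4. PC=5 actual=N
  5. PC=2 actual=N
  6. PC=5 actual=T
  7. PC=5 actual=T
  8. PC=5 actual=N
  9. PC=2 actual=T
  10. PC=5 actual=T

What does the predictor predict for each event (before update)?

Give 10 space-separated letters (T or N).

Ev 1: PC=5 idx=1 pred=T actual=T -> ctr[1]=3
Ev 2: PC=2 idx=2 pred=T actual=N -> ctr[2]=2
Ev 3: PC=5 idx=1 pred=T actual=T -> ctr[1]=3
Ev 4: PC=5 idx=1 pred=T actual=N -> ctr[1]=2
Ev 5: PC=2 idx=2 pred=T actual=N -> ctr[2]=1
Ev 6: PC=5 idx=1 pred=T actual=T -> ctr[1]=3
Ev 7: PC=5 idx=1 pred=T actual=T -> ctr[1]=3
Ev 8: PC=5 idx=1 pred=T actual=N -> ctr[1]=2
Ev 9: PC=2 idx=2 pred=N actual=T -> ctr[2]=2
Ev 10: PC=5 idx=1 pred=T actual=T -> ctr[1]=3

Answer: T T T T T T T T N T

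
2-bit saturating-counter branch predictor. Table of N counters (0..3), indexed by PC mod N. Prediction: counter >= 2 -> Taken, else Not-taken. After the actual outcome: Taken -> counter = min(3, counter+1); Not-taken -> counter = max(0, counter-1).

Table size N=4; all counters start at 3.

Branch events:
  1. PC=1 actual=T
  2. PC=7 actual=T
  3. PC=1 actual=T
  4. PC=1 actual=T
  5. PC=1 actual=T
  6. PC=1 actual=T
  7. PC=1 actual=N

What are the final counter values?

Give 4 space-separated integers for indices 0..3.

Ev 1: PC=1 idx=1 pred=T actual=T -> ctr[1]=3
Ev 2: PC=7 idx=3 pred=T actual=T -> ctr[3]=3
Ev 3: PC=1 idx=1 pred=T actual=T -> ctr[1]=3
Ev 4: PC=1 idx=1 pred=T actual=T -> ctr[1]=3
Ev 5: PC=1 idx=1 pred=T actual=T -> ctr[1]=3
Ev 6: PC=1 idx=1 pred=T actual=T -> ctr[1]=3
Ev 7: PC=1 idx=1 pred=T actual=N -> ctr[1]=2

Answer: 3 2 3 3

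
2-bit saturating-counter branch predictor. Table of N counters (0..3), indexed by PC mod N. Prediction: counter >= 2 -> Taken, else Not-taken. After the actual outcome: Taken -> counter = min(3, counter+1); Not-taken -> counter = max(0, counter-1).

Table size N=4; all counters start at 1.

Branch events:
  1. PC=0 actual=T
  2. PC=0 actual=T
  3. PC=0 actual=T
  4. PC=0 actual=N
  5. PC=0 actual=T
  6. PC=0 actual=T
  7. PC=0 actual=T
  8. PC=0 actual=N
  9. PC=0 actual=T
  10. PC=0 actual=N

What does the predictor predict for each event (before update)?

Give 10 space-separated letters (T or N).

Ev 1: PC=0 idx=0 pred=N actual=T -> ctr[0]=2
Ev 2: PC=0 idx=0 pred=T actual=T -> ctr[0]=3
Ev 3: PC=0 idx=0 pred=T actual=T -> ctr[0]=3
Ev 4: PC=0 idx=0 pred=T actual=N -> ctr[0]=2
Ev 5: PC=0 idx=0 pred=T actual=T -> ctr[0]=3
Ev 6: PC=0 idx=0 pred=T actual=T -> ctr[0]=3
Ev 7: PC=0 idx=0 pred=T actual=T -> ctr[0]=3
Ev 8: PC=0 idx=0 pred=T actual=N -> ctr[0]=2
Ev 9: PC=0 idx=0 pred=T actual=T -> ctr[0]=3
Ev 10: PC=0 idx=0 pred=T actual=N -> ctr[0]=2

Answer: N T T T T T T T T T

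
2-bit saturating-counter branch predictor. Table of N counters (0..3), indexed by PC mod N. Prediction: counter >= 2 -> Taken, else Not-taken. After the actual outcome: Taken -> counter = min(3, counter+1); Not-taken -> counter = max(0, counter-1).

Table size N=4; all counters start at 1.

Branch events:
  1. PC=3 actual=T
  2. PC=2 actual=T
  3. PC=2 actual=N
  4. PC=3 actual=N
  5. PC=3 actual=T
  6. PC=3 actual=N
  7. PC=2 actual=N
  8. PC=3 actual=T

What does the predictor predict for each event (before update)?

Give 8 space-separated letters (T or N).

Ev 1: PC=3 idx=3 pred=N actual=T -> ctr[3]=2
Ev 2: PC=2 idx=2 pred=N actual=T -> ctr[2]=2
Ev 3: PC=2 idx=2 pred=T actual=N -> ctr[2]=1
Ev 4: PC=3 idx=3 pred=T actual=N -> ctr[3]=1
Ev 5: PC=3 idx=3 pred=N actual=T -> ctr[3]=2
Ev 6: PC=3 idx=3 pred=T actual=N -> ctr[3]=1
Ev 7: PC=2 idx=2 pred=N actual=N -> ctr[2]=0
Ev 8: PC=3 idx=3 pred=N actual=T -> ctr[3]=2

Answer: N N T T N T N N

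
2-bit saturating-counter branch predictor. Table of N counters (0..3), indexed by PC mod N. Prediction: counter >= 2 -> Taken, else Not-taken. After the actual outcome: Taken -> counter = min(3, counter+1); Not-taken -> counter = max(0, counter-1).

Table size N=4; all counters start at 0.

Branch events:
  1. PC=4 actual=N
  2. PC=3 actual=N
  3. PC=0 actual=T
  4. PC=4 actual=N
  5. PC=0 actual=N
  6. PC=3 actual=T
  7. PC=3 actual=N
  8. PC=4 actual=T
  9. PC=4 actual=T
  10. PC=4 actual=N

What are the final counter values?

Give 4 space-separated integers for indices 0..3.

Answer: 1 0 0 0

Derivation:
Ev 1: PC=4 idx=0 pred=N actual=N -> ctr[0]=0
Ev 2: PC=3 idx=3 pred=N actual=N -> ctr[3]=0
Ev 3: PC=0 idx=0 pred=N actual=T -> ctr[0]=1
Ev 4: PC=4 idx=0 pred=N actual=N -> ctr[0]=0
Ev 5: PC=0 idx=0 pred=N actual=N -> ctr[0]=0
Ev 6: PC=3 idx=3 pred=N actual=T -> ctr[3]=1
Ev 7: PC=3 idx=3 pred=N actual=N -> ctr[3]=0
Ev 8: PC=4 idx=0 pred=N actual=T -> ctr[0]=1
Ev 9: PC=4 idx=0 pred=N actual=T -> ctr[0]=2
Ev 10: PC=4 idx=0 pred=T actual=N -> ctr[0]=1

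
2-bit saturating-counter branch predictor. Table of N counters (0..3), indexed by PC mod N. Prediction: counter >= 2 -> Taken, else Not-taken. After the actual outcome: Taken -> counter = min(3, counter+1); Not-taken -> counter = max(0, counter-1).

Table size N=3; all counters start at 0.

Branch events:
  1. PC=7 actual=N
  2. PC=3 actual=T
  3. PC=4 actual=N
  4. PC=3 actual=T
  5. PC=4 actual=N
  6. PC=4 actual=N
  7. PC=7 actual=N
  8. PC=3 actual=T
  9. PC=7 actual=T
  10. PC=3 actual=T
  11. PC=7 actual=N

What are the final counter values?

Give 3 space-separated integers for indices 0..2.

Ev 1: PC=7 idx=1 pred=N actual=N -> ctr[1]=0
Ev 2: PC=3 idx=0 pred=N actual=T -> ctr[0]=1
Ev 3: PC=4 idx=1 pred=N actual=N -> ctr[1]=0
Ev 4: PC=3 idx=0 pred=N actual=T -> ctr[0]=2
Ev 5: PC=4 idx=1 pred=N actual=N -> ctr[1]=0
Ev 6: PC=4 idx=1 pred=N actual=N -> ctr[1]=0
Ev 7: PC=7 idx=1 pred=N actual=N -> ctr[1]=0
Ev 8: PC=3 idx=0 pred=T actual=T -> ctr[0]=3
Ev 9: PC=7 idx=1 pred=N actual=T -> ctr[1]=1
Ev 10: PC=3 idx=0 pred=T actual=T -> ctr[0]=3
Ev 11: PC=7 idx=1 pred=N actual=N -> ctr[1]=0

Answer: 3 0 0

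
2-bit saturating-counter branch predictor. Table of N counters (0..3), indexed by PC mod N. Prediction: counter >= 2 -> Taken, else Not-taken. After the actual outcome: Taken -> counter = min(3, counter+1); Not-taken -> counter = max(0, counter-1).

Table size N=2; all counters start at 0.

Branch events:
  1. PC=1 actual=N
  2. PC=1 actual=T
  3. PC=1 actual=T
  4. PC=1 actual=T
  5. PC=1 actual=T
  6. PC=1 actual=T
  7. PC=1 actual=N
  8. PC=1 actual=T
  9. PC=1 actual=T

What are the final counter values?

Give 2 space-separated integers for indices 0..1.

Ev 1: PC=1 idx=1 pred=N actual=N -> ctr[1]=0
Ev 2: PC=1 idx=1 pred=N actual=T -> ctr[1]=1
Ev 3: PC=1 idx=1 pred=N actual=T -> ctr[1]=2
Ev 4: PC=1 idx=1 pred=T actual=T -> ctr[1]=3
Ev 5: PC=1 idx=1 pred=T actual=T -> ctr[1]=3
Ev 6: PC=1 idx=1 pred=T actual=T -> ctr[1]=3
Ev 7: PC=1 idx=1 pred=T actual=N -> ctr[1]=2
Ev 8: PC=1 idx=1 pred=T actual=T -> ctr[1]=3
Ev 9: PC=1 idx=1 pred=T actual=T -> ctr[1]=3

Answer: 0 3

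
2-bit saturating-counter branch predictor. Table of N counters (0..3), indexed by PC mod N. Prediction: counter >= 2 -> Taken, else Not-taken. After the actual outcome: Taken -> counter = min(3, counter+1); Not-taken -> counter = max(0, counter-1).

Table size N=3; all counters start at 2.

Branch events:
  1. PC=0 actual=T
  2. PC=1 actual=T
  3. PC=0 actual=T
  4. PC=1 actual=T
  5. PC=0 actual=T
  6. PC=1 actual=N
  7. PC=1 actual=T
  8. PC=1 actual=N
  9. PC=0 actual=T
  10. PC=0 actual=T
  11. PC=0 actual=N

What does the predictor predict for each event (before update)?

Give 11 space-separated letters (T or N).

Ev 1: PC=0 idx=0 pred=T actual=T -> ctr[0]=3
Ev 2: PC=1 idx=1 pred=T actual=T -> ctr[1]=3
Ev 3: PC=0 idx=0 pred=T actual=T -> ctr[0]=3
Ev 4: PC=1 idx=1 pred=T actual=T -> ctr[1]=3
Ev 5: PC=0 idx=0 pred=T actual=T -> ctr[0]=3
Ev 6: PC=1 idx=1 pred=T actual=N -> ctr[1]=2
Ev 7: PC=1 idx=1 pred=T actual=T -> ctr[1]=3
Ev 8: PC=1 idx=1 pred=T actual=N -> ctr[1]=2
Ev 9: PC=0 idx=0 pred=T actual=T -> ctr[0]=3
Ev 10: PC=0 idx=0 pred=T actual=T -> ctr[0]=3
Ev 11: PC=0 idx=0 pred=T actual=N -> ctr[0]=2

Answer: T T T T T T T T T T T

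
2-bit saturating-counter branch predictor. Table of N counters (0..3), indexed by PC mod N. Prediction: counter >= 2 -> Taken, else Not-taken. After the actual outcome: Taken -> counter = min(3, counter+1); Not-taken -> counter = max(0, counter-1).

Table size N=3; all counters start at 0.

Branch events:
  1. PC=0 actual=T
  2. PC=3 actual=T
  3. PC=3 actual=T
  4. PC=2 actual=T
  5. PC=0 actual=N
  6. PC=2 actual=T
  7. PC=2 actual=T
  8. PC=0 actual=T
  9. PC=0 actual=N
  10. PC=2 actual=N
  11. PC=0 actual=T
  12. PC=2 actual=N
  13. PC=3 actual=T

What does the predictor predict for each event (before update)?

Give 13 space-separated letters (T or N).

Ev 1: PC=0 idx=0 pred=N actual=T -> ctr[0]=1
Ev 2: PC=3 idx=0 pred=N actual=T -> ctr[0]=2
Ev 3: PC=3 idx=0 pred=T actual=T -> ctr[0]=3
Ev 4: PC=2 idx=2 pred=N actual=T -> ctr[2]=1
Ev 5: PC=0 idx=0 pred=T actual=N -> ctr[0]=2
Ev 6: PC=2 idx=2 pred=N actual=T -> ctr[2]=2
Ev 7: PC=2 idx=2 pred=T actual=T -> ctr[2]=3
Ev 8: PC=0 idx=0 pred=T actual=T -> ctr[0]=3
Ev 9: PC=0 idx=0 pred=T actual=N -> ctr[0]=2
Ev 10: PC=2 idx=2 pred=T actual=N -> ctr[2]=2
Ev 11: PC=0 idx=0 pred=T actual=T -> ctr[0]=3
Ev 12: PC=2 idx=2 pred=T actual=N -> ctr[2]=1
Ev 13: PC=3 idx=0 pred=T actual=T -> ctr[0]=3

Answer: N N T N T N T T T T T T T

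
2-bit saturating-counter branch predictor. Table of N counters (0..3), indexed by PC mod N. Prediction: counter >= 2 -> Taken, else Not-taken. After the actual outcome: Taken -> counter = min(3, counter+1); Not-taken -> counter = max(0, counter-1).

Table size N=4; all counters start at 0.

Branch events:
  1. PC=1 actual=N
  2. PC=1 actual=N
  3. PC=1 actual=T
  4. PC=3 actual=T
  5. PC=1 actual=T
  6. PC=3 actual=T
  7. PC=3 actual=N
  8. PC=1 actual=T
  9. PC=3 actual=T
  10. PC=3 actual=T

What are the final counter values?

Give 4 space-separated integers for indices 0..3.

Answer: 0 3 0 3

Derivation:
Ev 1: PC=1 idx=1 pred=N actual=N -> ctr[1]=0
Ev 2: PC=1 idx=1 pred=N actual=N -> ctr[1]=0
Ev 3: PC=1 idx=1 pred=N actual=T -> ctr[1]=1
Ev 4: PC=3 idx=3 pred=N actual=T -> ctr[3]=1
Ev 5: PC=1 idx=1 pred=N actual=T -> ctr[1]=2
Ev 6: PC=3 idx=3 pred=N actual=T -> ctr[3]=2
Ev 7: PC=3 idx=3 pred=T actual=N -> ctr[3]=1
Ev 8: PC=1 idx=1 pred=T actual=T -> ctr[1]=3
Ev 9: PC=3 idx=3 pred=N actual=T -> ctr[3]=2
Ev 10: PC=3 idx=3 pred=T actual=T -> ctr[3]=3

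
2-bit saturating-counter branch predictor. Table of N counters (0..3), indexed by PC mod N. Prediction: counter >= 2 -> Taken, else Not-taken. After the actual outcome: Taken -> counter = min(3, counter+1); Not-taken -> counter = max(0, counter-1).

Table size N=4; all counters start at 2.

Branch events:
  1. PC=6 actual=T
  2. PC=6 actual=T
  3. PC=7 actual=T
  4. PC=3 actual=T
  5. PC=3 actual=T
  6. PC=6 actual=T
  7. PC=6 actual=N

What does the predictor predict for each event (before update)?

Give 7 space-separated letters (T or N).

Answer: T T T T T T T

Derivation:
Ev 1: PC=6 idx=2 pred=T actual=T -> ctr[2]=3
Ev 2: PC=6 idx=2 pred=T actual=T -> ctr[2]=3
Ev 3: PC=7 idx=3 pred=T actual=T -> ctr[3]=3
Ev 4: PC=3 idx=3 pred=T actual=T -> ctr[3]=3
Ev 5: PC=3 idx=3 pred=T actual=T -> ctr[3]=3
Ev 6: PC=6 idx=2 pred=T actual=T -> ctr[2]=3
Ev 7: PC=6 idx=2 pred=T actual=N -> ctr[2]=2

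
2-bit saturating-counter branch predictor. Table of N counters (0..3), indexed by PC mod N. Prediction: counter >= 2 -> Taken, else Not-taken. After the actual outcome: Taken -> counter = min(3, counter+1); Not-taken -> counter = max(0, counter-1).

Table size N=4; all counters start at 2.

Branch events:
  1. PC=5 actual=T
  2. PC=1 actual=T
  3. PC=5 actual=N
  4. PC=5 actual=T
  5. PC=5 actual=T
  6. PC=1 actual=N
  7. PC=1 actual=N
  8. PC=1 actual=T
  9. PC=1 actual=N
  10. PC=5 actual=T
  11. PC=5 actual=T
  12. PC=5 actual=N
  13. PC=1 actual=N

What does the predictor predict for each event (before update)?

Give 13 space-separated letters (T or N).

Ev 1: PC=5 idx=1 pred=T actual=T -> ctr[1]=3
Ev 2: PC=1 idx=1 pred=T actual=T -> ctr[1]=3
Ev 3: PC=5 idx=1 pred=T actual=N -> ctr[1]=2
Ev 4: PC=5 idx=1 pred=T actual=T -> ctr[1]=3
Ev 5: PC=5 idx=1 pred=T actual=T -> ctr[1]=3
Ev 6: PC=1 idx=1 pred=T actual=N -> ctr[1]=2
Ev 7: PC=1 idx=1 pred=T actual=N -> ctr[1]=1
Ev 8: PC=1 idx=1 pred=N actual=T -> ctr[1]=2
Ev 9: PC=1 idx=1 pred=T actual=N -> ctr[1]=1
Ev 10: PC=5 idx=1 pred=N actual=T -> ctr[1]=2
Ev 11: PC=5 idx=1 pred=T actual=T -> ctr[1]=3
Ev 12: PC=5 idx=1 pred=T actual=N -> ctr[1]=2
Ev 13: PC=1 idx=1 pred=T actual=N -> ctr[1]=1

Answer: T T T T T T T N T N T T T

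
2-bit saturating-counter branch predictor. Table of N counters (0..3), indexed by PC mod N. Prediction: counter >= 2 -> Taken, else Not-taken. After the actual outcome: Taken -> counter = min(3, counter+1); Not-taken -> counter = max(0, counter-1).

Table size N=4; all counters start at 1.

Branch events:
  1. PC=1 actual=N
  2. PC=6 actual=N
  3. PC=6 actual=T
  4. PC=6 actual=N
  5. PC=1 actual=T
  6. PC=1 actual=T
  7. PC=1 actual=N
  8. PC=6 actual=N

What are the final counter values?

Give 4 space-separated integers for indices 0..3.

Ev 1: PC=1 idx=1 pred=N actual=N -> ctr[1]=0
Ev 2: PC=6 idx=2 pred=N actual=N -> ctr[2]=0
Ev 3: PC=6 idx=2 pred=N actual=T -> ctr[2]=1
Ev 4: PC=6 idx=2 pred=N actual=N -> ctr[2]=0
Ev 5: PC=1 idx=1 pred=N actual=T -> ctr[1]=1
Ev 6: PC=1 idx=1 pred=N actual=T -> ctr[1]=2
Ev 7: PC=1 idx=1 pred=T actual=N -> ctr[1]=1
Ev 8: PC=6 idx=2 pred=N actual=N -> ctr[2]=0

Answer: 1 1 0 1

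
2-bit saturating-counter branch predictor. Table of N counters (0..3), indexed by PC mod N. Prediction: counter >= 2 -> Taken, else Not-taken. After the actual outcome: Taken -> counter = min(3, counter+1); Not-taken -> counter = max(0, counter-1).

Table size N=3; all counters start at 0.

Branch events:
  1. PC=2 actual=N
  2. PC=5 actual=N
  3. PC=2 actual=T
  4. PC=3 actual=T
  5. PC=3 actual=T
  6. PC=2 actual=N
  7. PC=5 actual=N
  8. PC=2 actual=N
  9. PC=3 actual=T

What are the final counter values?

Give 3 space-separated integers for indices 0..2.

Ev 1: PC=2 idx=2 pred=N actual=N -> ctr[2]=0
Ev 2: PC=5 idx=2 pred=N actual=N -> ctr[2]=0
Ev 3: PC=2 idx=2 pred=N actual=T -> ctr[2]=1
Ev 4: PC=3 idx=0 pred=N actual=T -> ctr[0]=1
Ev 5: PC=3 idx=0 pred=N actual=T -> ctr[0]=2
Ev 6: PC=2 idx=2 pred=N actual=N -> ctr[2]=0
Ev 7: PC=5 idx=2 pred=N actual=N -> ctr[2]=0
Ev 8: PC=2 idx=2 pred=N actual=N -> ctr[2]=0
Ev 9: PC=3 idx=0 pred=T actual=T -> ctr[0]=3

Answer: 3 0 0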